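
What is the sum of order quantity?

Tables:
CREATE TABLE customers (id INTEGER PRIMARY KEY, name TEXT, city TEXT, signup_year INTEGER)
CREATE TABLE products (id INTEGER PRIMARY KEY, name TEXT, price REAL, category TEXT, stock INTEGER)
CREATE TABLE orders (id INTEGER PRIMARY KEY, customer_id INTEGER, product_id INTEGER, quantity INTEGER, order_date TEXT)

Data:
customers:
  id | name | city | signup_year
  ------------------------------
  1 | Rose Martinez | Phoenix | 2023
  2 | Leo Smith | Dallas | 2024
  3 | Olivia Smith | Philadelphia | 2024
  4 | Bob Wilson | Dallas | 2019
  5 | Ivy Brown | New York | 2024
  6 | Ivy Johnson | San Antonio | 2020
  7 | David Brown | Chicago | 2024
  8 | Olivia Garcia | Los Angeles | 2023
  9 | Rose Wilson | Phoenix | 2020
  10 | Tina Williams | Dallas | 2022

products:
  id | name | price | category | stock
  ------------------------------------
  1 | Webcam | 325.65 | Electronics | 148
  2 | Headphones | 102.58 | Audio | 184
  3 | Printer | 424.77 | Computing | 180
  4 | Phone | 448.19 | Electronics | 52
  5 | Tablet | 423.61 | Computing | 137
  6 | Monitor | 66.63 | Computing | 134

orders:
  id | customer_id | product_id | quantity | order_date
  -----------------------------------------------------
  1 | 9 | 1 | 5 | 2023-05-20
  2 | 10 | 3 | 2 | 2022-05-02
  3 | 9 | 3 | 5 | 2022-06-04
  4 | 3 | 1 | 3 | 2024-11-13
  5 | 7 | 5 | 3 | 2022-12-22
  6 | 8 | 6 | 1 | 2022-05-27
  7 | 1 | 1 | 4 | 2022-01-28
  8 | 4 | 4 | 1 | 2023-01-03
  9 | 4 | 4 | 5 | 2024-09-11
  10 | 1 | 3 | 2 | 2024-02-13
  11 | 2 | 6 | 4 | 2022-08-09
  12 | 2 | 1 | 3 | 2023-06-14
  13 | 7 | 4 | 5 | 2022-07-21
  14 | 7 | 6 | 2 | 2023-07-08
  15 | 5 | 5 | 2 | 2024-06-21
SELECT SUM(quantity) FROM orders

Execution result:
47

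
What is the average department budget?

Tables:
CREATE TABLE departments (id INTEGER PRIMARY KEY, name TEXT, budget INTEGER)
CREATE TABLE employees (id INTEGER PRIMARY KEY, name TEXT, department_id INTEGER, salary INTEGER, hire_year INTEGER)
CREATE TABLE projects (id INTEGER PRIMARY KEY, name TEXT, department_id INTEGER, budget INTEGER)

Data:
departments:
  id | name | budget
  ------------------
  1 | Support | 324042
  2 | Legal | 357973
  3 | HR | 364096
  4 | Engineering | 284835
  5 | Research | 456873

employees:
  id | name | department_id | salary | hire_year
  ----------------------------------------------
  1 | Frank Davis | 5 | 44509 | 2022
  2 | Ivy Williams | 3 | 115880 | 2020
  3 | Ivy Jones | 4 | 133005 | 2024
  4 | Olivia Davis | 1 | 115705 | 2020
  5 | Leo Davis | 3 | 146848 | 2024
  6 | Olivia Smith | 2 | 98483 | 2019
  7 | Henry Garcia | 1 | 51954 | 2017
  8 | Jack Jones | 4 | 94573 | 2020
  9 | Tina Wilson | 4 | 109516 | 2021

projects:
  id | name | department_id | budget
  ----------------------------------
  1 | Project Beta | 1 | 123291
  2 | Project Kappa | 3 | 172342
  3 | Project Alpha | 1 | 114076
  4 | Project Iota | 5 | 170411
SELECT AVG(budget) FROM departments

Execution result:
357563.80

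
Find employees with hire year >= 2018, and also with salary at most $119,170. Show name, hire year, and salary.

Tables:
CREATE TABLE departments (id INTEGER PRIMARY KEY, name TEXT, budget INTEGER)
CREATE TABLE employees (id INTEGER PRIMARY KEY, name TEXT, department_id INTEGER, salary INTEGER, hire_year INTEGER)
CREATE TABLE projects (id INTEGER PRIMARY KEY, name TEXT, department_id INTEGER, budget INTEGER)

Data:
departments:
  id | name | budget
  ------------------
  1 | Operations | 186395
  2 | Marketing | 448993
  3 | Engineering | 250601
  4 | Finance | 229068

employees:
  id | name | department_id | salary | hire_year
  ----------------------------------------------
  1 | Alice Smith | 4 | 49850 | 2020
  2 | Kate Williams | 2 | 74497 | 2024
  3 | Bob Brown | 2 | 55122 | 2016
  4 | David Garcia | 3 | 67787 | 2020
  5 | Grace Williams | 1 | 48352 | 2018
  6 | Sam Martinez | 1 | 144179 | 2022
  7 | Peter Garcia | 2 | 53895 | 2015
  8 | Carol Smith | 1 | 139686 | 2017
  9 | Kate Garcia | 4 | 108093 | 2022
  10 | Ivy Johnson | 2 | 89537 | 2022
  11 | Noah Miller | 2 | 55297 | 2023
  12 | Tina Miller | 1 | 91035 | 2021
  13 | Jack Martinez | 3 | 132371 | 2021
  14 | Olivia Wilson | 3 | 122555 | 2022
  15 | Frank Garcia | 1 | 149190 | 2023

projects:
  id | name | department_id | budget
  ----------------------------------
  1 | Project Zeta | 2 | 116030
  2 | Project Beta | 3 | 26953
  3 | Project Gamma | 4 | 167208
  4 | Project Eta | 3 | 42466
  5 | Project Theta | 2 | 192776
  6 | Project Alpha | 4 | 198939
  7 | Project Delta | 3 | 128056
SELECT name, hire_year, salary FROM employees WHERE hire_year >= 2018 AND salary <= 119170

Execution result:
name | hire_year | salary
Alice Smith | 2020 | 49850
Kate Williams | 2024 | 74497
David Garcia | 2020 | 67787
Grace Williams | 2018 | 48352
Kate Garcia | 2022 | 108093
Ivy Johnson | 2022 | 89537
Noah Miller | 2023 | 55297
Tina Miller | 2021 | 91035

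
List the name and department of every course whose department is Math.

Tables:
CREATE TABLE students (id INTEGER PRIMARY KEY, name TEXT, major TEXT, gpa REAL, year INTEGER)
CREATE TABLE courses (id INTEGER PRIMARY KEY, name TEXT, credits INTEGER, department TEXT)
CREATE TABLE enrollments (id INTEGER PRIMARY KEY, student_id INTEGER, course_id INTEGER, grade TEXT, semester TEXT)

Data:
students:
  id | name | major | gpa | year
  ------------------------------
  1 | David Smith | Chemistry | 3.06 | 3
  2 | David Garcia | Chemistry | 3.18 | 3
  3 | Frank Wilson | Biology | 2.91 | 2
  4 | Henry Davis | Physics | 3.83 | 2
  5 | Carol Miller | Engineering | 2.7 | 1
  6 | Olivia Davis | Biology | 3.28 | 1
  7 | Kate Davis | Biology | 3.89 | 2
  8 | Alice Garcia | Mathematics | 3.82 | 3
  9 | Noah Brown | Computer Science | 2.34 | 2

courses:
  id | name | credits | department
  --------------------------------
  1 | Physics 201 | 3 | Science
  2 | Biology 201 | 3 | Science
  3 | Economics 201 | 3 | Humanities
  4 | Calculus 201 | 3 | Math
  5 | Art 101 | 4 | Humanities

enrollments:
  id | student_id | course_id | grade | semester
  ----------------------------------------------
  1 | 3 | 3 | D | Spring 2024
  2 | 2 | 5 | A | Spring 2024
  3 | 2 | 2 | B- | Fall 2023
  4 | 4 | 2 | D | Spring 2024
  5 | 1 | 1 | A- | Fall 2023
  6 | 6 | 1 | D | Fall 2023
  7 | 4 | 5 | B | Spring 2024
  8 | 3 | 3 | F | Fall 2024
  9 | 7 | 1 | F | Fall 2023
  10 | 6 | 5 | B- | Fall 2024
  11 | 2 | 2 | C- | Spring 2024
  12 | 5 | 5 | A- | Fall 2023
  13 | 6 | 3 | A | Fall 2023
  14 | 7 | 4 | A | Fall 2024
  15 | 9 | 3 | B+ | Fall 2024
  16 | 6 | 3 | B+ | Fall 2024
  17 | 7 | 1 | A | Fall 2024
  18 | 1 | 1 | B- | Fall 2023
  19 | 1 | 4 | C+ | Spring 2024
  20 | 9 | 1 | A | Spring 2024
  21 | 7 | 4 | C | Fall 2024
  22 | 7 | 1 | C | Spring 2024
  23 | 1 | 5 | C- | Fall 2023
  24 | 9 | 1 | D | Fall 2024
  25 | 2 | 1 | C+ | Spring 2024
SELECT name, department FROM courses WHERE department = 'Math'

Execution result:
name | department
Calculus 201 | Math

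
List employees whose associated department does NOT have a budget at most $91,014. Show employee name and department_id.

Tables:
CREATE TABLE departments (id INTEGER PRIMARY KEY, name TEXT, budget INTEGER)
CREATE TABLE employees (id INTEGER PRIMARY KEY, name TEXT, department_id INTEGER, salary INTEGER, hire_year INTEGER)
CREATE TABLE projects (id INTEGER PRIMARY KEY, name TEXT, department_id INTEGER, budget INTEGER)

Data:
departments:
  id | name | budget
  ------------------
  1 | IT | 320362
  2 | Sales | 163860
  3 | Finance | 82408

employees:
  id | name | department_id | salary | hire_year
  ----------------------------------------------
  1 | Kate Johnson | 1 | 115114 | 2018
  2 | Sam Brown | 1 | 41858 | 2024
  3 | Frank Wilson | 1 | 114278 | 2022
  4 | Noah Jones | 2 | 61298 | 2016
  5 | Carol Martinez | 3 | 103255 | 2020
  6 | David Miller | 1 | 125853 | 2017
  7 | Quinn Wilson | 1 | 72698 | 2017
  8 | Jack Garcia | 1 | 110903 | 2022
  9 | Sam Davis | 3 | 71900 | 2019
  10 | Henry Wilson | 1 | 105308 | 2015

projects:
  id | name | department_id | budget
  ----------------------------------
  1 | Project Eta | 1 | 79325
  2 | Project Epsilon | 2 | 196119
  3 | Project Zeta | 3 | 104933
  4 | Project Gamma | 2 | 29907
SELECT name, department_id FROM employees WHERE department_id NOT IN (SELECT id FROM departments WHERE budget <= 91014)

Execution result:
name | department_id
Kate Johnson | 1
Sam Brown | 1
Frank Wilson | 1
Noah Jones | 2
David Miller | 1
Quinn Wilson | 1
Jack Garcia | 1
Henry Wilson | 1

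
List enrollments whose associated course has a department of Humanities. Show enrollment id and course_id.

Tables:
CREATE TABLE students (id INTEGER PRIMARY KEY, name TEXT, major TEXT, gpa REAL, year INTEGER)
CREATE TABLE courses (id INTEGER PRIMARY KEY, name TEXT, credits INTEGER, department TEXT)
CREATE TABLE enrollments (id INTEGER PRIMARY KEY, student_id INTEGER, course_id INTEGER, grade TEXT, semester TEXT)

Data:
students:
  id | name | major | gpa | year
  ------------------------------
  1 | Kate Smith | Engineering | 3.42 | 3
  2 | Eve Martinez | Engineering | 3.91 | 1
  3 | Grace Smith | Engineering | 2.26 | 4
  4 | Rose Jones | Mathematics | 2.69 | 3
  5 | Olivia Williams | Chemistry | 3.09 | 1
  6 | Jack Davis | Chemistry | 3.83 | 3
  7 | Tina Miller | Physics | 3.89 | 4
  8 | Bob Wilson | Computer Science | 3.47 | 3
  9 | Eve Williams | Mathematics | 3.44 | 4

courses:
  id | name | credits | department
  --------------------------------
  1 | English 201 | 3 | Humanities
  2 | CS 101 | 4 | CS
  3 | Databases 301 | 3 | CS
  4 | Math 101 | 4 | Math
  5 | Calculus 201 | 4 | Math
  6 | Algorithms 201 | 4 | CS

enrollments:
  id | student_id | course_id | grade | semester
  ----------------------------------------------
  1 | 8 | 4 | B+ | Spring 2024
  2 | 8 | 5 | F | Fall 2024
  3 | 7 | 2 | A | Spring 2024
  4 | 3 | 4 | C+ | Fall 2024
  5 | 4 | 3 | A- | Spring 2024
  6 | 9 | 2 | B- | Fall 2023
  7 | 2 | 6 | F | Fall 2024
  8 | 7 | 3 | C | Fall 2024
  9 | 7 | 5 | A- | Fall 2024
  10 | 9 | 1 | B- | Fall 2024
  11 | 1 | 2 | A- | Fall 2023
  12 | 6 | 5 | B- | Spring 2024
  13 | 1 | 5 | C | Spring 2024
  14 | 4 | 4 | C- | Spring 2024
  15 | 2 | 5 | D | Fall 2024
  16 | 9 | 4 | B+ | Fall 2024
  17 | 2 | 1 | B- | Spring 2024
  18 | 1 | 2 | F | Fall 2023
SELECT id, course_id FROM enrollments WHERE course_id IN (SELECT id FROM courses WHERE department = 'Humanities')

Execution result:
id | course_id
10 | 1
17 | 1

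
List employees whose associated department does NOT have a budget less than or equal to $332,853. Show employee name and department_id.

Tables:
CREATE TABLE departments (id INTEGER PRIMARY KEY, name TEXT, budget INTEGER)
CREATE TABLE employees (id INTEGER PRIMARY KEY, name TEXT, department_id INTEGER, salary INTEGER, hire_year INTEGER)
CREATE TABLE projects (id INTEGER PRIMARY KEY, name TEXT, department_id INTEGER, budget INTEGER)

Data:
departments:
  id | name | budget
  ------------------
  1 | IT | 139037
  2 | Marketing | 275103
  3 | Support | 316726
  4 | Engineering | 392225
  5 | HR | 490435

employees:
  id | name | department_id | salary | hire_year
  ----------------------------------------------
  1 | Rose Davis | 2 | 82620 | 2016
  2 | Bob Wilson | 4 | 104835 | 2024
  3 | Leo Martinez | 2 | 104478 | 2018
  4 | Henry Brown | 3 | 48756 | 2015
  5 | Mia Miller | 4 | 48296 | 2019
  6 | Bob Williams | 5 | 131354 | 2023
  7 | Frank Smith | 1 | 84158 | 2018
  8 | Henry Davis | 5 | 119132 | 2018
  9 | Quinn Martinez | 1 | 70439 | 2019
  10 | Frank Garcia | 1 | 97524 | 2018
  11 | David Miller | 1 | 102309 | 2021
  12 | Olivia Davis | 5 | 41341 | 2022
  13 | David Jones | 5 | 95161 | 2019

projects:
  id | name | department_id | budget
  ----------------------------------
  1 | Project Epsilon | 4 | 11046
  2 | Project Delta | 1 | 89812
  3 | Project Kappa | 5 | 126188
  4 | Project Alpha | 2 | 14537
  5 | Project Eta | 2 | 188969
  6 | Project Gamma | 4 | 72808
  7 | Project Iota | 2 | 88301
SELECT name, department_id FROM employees WHERE department_id NOT IN (SELECT id FROM departments WHERE budget <= 332853)

Execution result:
name | department_id
Bob Wilson | 4
Mia Miller | 4
Bob Williams | 5
Henry Davis | 5
Olivia Davis | 5
David Jones | 5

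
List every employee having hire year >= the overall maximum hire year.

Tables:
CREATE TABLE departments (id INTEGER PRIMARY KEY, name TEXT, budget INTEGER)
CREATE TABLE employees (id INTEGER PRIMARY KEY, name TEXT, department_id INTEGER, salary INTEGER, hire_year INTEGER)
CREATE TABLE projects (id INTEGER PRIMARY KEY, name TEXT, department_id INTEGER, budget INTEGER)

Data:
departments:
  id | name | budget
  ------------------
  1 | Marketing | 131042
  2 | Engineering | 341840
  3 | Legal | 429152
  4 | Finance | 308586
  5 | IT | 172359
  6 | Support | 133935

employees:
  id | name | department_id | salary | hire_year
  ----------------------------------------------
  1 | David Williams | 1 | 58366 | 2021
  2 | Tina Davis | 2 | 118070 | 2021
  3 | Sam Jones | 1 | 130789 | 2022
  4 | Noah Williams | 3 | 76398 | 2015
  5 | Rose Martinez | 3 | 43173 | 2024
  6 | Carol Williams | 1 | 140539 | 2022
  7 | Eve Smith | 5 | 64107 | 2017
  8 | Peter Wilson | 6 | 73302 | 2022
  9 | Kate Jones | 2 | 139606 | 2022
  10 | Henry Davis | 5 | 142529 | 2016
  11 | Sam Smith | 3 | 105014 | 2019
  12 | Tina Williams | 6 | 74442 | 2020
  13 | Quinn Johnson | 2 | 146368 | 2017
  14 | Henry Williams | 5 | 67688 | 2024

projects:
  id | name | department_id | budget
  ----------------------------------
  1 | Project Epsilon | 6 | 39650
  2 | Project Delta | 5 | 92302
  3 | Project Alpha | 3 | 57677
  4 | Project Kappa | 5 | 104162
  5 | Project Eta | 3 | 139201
SELECT name, hire_year FROM employees WHERE hire_year >= (SELECT MAX(hire_year) FROM employees)

Execution result:
name | hire_year
Rose Martinez | 2024
Henry Williams | 2024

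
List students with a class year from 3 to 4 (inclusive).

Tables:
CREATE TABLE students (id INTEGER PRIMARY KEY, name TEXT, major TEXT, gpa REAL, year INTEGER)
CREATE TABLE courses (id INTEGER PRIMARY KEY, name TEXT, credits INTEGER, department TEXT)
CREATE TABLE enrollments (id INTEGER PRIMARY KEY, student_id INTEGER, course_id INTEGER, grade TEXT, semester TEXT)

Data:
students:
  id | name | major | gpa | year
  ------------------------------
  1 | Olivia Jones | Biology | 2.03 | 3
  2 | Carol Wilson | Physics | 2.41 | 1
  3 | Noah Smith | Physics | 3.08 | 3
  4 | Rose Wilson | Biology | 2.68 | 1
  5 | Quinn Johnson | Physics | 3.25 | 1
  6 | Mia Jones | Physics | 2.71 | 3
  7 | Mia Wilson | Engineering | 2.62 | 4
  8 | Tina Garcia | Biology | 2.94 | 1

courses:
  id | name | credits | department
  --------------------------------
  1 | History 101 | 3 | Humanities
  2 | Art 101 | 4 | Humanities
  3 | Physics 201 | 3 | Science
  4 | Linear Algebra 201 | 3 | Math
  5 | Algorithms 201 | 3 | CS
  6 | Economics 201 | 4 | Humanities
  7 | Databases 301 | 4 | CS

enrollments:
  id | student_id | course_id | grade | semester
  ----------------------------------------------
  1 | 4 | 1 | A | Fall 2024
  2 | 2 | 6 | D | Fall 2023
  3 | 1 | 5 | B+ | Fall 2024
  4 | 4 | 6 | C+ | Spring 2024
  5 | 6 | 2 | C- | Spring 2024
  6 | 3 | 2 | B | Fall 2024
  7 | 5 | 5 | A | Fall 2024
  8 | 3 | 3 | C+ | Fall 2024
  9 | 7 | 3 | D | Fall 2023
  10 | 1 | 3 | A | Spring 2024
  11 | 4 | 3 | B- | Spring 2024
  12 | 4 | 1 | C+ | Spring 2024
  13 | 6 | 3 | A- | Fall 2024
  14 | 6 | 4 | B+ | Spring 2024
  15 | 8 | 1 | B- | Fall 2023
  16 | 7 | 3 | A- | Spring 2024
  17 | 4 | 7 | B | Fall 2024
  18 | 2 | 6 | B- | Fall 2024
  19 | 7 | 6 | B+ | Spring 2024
SELECT name, year FROM students WHERE year BETWEEN 3 AND 4

Execution result:
name | year
Olivia Jones | 3
Noah Smith | 3
Mia Jones | 3
Mia Wilson | 4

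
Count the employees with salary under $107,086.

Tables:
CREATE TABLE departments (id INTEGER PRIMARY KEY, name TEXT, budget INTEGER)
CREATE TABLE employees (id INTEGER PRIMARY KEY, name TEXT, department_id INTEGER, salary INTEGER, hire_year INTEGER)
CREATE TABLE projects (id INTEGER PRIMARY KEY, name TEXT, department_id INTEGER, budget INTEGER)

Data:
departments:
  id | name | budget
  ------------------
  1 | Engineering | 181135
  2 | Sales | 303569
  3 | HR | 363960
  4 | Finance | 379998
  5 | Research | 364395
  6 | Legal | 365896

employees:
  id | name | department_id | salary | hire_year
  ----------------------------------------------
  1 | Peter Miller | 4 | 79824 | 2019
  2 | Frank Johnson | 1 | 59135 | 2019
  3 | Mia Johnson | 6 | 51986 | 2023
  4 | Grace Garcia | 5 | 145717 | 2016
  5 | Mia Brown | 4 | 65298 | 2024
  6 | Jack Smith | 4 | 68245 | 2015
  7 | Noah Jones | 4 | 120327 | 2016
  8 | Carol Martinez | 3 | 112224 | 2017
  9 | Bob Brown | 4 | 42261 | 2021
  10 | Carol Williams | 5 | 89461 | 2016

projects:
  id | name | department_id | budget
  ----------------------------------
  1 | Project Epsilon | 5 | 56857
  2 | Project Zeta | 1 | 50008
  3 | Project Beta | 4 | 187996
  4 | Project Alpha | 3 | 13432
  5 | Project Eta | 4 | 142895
SELECT COUNT(*) FROM employees WHERE salary < 107086

Execution result:
7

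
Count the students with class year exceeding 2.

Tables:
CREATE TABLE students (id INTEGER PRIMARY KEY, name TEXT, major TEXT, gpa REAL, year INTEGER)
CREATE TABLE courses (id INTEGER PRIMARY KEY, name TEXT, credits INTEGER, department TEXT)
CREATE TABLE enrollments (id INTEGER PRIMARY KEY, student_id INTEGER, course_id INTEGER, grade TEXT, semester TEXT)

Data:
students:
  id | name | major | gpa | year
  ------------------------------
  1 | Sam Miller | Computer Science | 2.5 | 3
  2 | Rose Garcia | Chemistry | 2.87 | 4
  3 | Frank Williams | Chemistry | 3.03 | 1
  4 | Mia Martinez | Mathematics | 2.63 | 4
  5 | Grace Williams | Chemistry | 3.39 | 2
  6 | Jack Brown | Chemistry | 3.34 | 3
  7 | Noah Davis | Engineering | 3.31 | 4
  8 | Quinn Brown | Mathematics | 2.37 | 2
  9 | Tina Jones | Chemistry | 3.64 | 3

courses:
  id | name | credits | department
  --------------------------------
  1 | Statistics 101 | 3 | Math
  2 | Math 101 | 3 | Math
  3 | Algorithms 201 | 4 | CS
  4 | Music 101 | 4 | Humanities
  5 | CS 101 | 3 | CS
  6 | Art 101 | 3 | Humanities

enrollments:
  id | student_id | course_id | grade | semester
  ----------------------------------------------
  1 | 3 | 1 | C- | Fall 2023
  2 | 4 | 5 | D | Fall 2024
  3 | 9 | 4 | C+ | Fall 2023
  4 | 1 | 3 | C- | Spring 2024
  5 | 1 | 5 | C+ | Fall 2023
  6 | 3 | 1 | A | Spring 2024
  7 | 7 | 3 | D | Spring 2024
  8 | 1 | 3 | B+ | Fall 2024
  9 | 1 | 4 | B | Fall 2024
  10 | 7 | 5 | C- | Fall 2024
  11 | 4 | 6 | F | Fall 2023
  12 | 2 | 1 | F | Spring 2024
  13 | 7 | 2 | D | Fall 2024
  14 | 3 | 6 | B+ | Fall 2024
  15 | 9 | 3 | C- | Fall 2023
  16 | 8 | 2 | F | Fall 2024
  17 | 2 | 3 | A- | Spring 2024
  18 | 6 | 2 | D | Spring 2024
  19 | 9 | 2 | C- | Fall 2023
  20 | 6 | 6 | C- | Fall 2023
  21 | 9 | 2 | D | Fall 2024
SELECT COUNT(*) FROM students WHERE year > 2

Execution result:
6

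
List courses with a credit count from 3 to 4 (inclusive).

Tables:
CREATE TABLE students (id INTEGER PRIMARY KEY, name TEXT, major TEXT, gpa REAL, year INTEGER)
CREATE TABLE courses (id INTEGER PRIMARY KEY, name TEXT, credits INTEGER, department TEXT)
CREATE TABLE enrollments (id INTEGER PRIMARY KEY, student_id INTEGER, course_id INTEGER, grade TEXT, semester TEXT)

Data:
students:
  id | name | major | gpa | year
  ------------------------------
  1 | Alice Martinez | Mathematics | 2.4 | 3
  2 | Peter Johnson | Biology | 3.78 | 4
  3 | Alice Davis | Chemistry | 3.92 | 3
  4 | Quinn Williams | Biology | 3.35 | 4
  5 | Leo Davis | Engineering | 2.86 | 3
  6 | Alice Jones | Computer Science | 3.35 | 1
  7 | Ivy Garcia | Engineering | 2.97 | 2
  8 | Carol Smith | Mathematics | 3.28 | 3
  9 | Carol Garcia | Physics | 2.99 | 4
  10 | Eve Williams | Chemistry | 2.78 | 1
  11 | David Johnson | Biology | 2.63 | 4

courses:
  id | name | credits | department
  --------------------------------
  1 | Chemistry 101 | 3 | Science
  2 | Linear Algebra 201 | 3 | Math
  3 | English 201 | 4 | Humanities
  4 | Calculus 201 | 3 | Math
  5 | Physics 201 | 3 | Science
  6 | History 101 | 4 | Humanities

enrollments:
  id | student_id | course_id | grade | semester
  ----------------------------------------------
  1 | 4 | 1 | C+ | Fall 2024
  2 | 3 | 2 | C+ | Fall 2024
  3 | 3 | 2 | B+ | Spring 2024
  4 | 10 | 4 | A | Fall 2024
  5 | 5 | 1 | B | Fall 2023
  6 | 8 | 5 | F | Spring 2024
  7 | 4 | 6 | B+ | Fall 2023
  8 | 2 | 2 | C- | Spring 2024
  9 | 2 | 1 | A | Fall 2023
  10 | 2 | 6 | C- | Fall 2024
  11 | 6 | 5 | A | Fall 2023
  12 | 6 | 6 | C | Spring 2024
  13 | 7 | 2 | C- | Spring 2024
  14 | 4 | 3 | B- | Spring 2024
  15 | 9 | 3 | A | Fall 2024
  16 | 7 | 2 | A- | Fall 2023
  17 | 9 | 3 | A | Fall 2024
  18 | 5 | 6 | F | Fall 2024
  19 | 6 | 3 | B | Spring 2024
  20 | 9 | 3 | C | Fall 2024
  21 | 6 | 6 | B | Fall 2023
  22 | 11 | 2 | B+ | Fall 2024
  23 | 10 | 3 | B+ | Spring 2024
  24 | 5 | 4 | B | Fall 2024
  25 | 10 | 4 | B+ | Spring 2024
SELECT name, credits FROM courses WHERE credits BETWEEN 3 AND 4

Execution result:
name | credits
Chemistry 101 | 3
Linear Algebra 201 | 3
English 201 | 4
Calculus 201 | 3
Physics 201 | 3
History 101 | 4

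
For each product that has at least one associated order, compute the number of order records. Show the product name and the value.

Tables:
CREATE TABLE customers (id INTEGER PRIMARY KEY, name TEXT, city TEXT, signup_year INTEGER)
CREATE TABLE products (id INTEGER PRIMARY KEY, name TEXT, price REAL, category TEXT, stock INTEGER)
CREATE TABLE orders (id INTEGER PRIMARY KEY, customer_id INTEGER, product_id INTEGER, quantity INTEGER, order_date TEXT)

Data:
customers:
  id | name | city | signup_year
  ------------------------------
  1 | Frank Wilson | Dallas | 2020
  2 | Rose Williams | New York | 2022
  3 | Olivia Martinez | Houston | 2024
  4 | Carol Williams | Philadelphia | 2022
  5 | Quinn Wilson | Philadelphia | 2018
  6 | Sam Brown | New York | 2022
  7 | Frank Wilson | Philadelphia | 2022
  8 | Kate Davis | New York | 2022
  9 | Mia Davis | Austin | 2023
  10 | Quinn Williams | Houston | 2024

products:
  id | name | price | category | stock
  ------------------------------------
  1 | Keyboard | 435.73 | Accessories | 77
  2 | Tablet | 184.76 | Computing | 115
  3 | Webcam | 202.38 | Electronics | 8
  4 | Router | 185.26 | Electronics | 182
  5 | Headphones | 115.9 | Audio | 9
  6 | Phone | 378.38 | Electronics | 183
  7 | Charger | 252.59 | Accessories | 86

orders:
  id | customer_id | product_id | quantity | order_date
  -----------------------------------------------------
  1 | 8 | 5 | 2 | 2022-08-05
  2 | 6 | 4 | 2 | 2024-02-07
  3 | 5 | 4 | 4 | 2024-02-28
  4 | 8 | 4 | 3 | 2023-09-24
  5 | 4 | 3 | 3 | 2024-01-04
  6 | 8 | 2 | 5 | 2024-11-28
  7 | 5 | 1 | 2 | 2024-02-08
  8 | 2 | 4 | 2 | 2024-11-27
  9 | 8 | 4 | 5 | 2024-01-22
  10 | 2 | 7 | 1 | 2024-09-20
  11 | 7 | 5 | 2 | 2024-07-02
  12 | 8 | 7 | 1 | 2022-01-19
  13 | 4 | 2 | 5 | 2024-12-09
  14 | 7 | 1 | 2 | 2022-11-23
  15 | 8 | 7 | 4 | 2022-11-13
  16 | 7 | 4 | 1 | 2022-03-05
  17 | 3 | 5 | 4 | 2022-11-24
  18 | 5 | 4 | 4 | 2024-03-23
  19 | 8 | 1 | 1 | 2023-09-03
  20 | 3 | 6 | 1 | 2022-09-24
SELECT p.name, COUNT(*) AS n FROM orders c JOIN products p ON c.product_id = p.id GROUP BY p.id, p.name

Execution result:
name | n
Keyboard | 3
Tablet | 2
Webcam | 1
Router | 7
Headphones | 3
Phone | 1
Charger | 3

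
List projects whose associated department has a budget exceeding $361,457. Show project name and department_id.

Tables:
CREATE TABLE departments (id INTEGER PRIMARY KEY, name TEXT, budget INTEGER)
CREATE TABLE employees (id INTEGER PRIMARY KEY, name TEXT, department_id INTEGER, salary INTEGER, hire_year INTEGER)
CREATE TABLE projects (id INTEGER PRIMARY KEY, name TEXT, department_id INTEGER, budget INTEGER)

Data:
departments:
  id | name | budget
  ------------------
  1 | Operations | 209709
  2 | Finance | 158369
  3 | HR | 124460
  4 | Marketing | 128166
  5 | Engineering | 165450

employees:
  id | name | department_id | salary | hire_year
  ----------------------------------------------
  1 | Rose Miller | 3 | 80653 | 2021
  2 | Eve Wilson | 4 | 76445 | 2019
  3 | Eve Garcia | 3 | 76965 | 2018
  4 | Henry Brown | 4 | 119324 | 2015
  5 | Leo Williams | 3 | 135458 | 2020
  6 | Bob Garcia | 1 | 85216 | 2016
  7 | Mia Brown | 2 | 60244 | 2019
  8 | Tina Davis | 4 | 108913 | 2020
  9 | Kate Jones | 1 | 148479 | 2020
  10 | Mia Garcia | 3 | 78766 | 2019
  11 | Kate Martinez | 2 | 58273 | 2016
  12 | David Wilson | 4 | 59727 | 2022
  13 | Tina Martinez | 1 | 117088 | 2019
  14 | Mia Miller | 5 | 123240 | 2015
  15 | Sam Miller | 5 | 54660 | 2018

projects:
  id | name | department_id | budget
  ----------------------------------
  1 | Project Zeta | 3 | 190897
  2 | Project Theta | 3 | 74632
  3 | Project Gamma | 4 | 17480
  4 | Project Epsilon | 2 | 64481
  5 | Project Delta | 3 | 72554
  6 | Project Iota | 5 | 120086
SELECT name, department_id FROM projects WHERE department_id IN (SELECT id FROM departments WHERE budget > 361457)

Execution result:
(no rows)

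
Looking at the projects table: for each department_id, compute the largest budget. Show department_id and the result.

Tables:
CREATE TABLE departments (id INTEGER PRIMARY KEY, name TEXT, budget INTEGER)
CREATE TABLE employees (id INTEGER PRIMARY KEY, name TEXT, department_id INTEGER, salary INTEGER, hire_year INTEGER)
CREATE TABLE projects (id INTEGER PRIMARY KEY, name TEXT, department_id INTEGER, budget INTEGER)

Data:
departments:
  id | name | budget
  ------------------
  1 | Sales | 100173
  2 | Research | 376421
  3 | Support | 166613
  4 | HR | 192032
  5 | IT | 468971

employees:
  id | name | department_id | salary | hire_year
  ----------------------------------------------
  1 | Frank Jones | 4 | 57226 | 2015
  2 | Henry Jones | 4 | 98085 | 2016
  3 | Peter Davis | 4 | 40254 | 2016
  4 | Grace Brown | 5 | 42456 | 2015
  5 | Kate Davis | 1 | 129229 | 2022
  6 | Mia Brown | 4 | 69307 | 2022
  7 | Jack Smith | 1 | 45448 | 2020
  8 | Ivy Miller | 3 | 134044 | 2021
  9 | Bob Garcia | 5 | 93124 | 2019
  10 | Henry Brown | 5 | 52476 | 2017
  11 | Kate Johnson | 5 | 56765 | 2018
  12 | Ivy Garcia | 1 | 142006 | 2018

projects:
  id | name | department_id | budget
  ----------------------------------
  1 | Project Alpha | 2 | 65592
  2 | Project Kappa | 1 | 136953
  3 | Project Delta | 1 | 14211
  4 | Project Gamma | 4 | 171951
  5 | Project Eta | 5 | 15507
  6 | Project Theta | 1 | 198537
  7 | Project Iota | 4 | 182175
SELECT department_id, MAX(budget) AS max_budget FROM projects GROUP BY department_id

Execution result:
department_id | max_budget
1 | 198537
2 | 65592
4 | 182175
5 | 15507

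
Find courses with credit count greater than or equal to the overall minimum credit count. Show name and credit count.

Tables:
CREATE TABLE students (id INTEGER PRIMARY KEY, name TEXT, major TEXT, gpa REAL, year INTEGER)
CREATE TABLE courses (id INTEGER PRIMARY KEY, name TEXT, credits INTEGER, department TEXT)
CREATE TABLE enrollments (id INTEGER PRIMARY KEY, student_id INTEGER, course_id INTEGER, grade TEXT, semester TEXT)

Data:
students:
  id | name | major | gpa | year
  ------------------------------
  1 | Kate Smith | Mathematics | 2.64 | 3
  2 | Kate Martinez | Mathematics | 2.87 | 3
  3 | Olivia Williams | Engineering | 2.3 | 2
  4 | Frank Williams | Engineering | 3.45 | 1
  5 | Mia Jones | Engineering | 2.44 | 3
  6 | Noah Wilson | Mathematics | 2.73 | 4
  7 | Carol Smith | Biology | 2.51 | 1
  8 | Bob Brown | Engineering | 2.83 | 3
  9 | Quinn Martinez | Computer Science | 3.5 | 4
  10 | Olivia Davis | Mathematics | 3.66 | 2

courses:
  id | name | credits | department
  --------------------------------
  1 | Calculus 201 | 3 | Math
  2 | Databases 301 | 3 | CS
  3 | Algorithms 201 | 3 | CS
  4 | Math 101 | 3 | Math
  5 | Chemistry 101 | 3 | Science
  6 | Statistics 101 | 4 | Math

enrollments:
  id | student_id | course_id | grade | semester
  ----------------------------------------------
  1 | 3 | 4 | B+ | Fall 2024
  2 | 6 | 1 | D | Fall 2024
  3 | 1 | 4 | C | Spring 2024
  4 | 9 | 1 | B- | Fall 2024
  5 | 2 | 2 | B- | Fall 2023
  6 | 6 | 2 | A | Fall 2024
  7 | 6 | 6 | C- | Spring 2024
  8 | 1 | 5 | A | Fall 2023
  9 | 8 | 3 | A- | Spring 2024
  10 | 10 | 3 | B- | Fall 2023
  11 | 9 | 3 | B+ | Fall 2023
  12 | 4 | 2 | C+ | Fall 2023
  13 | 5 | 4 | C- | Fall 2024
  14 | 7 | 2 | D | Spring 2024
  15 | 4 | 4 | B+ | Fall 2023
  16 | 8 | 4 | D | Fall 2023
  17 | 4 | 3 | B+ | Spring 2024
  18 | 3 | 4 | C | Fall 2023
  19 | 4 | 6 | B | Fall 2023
SELECT name, credits FROM courses WHERE credits >= (SELECT MIN(credits) FROM courses)

Execution result:
name | credits
Calculus 201 | 3
Databases 301 | 3
Algorithms 201 | 3
Math 101 | 3
Chemistry 101 | 3
Statistics 101 | 4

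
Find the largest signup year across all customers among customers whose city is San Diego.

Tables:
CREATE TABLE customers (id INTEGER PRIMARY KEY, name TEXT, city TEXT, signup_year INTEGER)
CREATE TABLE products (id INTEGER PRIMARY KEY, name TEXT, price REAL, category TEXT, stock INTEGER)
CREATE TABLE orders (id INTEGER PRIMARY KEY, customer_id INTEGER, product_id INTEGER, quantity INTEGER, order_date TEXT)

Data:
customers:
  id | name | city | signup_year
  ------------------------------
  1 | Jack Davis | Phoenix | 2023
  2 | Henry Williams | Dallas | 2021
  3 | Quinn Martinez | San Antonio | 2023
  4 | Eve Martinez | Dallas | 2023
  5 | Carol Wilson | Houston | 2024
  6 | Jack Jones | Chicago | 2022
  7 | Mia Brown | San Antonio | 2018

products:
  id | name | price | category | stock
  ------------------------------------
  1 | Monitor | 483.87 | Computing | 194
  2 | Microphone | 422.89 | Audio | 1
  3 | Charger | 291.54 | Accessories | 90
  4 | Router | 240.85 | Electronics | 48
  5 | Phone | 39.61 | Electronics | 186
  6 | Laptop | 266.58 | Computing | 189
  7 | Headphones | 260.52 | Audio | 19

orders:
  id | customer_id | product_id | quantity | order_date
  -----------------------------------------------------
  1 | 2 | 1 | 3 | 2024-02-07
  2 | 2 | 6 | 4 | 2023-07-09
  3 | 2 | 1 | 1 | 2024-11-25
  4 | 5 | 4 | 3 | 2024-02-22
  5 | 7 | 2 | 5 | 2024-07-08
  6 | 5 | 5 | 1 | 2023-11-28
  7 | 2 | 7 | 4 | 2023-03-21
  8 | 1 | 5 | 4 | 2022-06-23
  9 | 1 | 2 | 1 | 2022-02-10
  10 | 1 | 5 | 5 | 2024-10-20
SELECT MAX(signup_year) FROM customers WHERE city = 'San Diego'

Execution result:
NULL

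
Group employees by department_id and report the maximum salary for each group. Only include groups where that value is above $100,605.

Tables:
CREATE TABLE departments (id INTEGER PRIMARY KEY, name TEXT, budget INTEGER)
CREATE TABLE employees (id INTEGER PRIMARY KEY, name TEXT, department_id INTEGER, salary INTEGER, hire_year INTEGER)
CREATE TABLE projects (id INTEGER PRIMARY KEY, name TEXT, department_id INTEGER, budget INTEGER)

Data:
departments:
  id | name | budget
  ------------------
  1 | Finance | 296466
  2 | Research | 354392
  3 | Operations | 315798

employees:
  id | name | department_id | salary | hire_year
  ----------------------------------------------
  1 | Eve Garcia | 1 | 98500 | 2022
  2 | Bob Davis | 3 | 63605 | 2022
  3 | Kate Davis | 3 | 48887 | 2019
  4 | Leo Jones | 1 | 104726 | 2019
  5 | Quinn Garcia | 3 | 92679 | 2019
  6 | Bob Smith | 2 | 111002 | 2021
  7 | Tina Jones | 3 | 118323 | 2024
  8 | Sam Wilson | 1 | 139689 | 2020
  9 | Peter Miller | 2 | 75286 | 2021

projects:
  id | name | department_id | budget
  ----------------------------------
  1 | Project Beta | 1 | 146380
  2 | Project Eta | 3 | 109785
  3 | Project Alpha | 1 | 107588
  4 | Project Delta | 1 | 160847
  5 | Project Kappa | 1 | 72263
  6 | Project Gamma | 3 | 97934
SELECT department_id, MAX(salary) AS max_salary FROM employees GROUP BY department_id HAVING MAX(salary) > 100605

Execution result:
department_id | max_salary
1 | 139689
2 | 111002
3 | 118323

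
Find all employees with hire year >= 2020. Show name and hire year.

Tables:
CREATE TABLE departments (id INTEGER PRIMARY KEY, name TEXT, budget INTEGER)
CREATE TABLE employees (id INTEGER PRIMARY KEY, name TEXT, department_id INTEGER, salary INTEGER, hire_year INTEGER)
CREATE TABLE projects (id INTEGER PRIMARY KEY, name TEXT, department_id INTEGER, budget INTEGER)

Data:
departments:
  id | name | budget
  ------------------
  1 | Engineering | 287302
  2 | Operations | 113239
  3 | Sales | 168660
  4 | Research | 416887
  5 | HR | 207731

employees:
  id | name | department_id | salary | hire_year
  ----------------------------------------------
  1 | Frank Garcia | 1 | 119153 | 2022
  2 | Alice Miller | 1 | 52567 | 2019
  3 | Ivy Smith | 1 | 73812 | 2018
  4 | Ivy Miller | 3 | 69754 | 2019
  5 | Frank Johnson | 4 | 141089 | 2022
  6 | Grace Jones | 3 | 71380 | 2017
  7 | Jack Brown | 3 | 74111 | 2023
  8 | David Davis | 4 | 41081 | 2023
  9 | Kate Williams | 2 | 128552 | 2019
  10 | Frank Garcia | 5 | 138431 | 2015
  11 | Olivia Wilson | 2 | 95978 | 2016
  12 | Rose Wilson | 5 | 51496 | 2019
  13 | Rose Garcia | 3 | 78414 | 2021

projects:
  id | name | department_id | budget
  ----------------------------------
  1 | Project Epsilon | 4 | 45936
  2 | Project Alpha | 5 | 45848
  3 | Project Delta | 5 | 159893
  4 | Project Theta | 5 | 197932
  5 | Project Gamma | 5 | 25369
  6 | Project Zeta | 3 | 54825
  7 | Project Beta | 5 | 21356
SELECT name, hire_year FROM employees WHERE hire_year >= 2020

Execution result:
name | hire_year
Frank Garcia | 2022
Frank Johnson | 2022
Jack Brown | 2023
David Davis | 2023
Rose Garcia | 2021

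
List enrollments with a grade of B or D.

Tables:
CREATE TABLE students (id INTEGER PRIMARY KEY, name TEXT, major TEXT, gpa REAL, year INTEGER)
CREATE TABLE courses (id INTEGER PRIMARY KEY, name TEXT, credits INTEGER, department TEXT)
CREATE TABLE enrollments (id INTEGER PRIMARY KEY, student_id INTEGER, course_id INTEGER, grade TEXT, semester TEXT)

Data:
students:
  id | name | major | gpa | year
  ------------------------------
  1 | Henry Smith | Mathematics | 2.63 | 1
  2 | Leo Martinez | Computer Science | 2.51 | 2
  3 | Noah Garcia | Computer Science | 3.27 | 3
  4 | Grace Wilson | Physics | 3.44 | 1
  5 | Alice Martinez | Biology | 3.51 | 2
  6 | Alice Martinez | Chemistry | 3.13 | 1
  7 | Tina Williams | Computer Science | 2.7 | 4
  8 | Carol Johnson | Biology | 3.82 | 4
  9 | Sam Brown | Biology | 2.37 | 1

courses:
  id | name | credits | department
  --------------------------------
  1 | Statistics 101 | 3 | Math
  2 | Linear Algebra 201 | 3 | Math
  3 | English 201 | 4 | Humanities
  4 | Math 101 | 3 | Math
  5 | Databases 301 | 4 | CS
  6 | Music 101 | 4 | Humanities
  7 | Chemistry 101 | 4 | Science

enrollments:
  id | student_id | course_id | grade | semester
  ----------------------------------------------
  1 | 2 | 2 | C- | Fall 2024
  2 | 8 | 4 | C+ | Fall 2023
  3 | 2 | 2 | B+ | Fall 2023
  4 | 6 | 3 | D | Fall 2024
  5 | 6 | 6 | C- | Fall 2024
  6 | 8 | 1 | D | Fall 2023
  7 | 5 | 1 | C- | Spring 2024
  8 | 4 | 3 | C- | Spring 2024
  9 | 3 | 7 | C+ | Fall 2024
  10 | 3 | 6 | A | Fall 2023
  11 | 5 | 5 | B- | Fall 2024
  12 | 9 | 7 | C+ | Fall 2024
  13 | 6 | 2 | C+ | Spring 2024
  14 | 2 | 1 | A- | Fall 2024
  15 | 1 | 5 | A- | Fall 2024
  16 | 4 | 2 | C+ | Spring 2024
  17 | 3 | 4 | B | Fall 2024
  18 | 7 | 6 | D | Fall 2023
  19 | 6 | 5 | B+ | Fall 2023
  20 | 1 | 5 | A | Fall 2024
SELECT id, grade FROM enrollments WHERE grade IN ('B', 'D')

Execution result:
id | grade
4 | D
6 | D
17 | B
18 | D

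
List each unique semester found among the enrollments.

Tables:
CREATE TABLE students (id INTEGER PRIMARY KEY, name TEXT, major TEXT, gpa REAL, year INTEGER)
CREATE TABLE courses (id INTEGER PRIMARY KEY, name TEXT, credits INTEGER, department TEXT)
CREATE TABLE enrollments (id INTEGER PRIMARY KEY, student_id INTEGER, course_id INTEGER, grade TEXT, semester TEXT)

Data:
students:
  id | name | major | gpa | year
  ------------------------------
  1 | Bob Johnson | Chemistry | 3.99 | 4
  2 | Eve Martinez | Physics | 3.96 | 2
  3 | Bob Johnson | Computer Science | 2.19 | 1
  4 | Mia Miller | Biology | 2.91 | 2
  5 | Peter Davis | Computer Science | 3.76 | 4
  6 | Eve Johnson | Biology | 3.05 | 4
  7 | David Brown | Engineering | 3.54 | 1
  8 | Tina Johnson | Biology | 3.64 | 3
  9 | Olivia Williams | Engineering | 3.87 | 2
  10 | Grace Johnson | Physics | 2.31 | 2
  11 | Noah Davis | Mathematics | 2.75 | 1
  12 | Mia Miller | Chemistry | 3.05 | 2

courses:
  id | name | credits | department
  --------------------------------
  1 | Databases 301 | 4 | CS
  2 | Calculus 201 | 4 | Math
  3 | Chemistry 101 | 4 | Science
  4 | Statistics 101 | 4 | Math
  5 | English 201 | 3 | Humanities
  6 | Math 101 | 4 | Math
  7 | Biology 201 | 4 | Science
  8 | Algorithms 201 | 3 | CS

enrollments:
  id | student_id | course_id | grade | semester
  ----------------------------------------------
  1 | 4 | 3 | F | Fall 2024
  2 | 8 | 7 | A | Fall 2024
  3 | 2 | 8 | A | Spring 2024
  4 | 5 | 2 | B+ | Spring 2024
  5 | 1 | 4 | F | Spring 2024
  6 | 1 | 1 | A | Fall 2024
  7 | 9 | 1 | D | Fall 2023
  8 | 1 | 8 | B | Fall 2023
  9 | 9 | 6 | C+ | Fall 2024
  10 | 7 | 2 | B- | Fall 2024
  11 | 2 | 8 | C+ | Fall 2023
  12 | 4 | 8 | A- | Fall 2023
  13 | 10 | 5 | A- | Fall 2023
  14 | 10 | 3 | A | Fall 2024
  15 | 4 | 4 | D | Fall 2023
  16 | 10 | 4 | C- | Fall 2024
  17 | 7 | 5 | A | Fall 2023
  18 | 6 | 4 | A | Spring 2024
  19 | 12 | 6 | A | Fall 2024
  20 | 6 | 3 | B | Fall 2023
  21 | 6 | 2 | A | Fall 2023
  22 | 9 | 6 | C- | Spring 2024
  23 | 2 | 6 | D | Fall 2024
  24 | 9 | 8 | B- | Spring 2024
SELECT DISTINCT semester FROM enrollments

Execution result:
semester
Fall 2024
Spring 2024
Fall 2023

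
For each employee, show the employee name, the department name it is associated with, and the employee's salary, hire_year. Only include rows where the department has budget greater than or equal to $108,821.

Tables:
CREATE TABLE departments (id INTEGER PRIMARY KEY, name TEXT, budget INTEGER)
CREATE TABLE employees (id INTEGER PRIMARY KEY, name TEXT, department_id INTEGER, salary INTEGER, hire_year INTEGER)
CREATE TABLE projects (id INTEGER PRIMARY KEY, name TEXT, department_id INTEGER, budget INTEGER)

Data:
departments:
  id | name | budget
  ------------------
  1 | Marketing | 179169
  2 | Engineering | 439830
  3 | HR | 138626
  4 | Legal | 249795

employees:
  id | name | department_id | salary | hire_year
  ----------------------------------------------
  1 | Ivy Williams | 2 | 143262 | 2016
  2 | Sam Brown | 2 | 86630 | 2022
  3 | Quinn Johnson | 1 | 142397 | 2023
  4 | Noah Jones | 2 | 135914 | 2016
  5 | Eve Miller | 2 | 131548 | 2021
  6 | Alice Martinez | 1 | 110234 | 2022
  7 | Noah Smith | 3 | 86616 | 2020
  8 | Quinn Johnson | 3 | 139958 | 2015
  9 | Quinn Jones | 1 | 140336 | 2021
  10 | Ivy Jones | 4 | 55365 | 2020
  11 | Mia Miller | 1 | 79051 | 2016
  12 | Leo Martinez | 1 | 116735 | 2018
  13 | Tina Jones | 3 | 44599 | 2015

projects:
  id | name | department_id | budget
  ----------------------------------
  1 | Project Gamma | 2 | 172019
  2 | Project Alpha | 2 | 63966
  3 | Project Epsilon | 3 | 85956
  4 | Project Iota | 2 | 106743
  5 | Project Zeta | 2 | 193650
SELECT c.name, p.name AS department, c.salary, c.hire_year FROM employees c JOIN departments p ON c.department_id = p.id WHERE p.budget >= 108821

Execution result:
name | department | salary | hire_year
Ivy Williams | Engineering | 143262 | 2016
Sam Brown | Engineering | 86630 | 2022
Quinn Johnson | Marketing | 142397 | 2023
Noah Jones | Engineering | 135914 | 2016
Eve Miller | Engineering | 131548 | 2021
Alice Martinez | Marketing | 110234 | 2022
Noah Smith | HR | 86616 | 2020
Quinn Johnson | HR | 139958 | 2015
Quinn Jones | Marketing | 140336 | 2021
Ivy Jones | Legal | 55365 | 2020
Mia Miller | Marketing | 79051 | 2016
Leo Martinez | Marketing | 116735 | 2018
Tina Jones | HR | 44599 | 2015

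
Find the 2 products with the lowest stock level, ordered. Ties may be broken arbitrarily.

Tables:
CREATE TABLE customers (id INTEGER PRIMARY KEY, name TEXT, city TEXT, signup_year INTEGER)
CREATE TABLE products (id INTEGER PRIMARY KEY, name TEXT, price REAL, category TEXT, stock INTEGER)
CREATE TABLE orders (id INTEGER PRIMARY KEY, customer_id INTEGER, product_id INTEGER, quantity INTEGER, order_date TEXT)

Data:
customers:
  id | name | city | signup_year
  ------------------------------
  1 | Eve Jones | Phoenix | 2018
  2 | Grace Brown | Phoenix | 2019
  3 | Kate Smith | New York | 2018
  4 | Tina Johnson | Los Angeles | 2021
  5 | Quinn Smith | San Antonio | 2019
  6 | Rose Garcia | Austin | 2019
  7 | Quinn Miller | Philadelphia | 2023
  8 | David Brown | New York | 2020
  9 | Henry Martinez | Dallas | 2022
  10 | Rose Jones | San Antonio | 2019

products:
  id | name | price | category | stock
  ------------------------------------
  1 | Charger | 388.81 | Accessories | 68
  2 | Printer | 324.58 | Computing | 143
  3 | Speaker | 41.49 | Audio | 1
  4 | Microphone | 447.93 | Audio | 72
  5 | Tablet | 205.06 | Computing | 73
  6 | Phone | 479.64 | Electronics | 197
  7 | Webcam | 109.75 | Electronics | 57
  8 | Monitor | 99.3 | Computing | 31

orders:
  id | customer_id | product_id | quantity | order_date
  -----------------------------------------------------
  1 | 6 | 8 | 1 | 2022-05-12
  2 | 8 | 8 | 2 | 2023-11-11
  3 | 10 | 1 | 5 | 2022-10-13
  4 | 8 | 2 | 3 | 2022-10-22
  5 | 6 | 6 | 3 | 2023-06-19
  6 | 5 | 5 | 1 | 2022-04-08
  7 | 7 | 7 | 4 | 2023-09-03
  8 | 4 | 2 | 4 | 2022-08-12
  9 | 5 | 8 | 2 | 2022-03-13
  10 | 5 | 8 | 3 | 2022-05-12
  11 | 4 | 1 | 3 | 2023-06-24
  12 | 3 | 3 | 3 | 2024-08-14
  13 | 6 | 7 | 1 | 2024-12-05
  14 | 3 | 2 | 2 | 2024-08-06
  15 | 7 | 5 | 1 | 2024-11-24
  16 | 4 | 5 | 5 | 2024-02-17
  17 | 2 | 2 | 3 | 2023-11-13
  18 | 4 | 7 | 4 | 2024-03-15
SELECT name, stock FROM products ORDER BY stock ASC LIMIT 2

Execution result:
name | stock
Speaker | 1
Monitor | 31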